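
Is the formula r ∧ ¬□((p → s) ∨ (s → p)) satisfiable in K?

1. r ∧ ¬□((p → s) ∨ (s → p)), w0
2. r, w0
3. ¬□((p → s) ∨ (s → p)), w0
4. ¬((p → s) ∨ (s → p)), w1
5. ¬(p → s), w1
6. ¬(s → p), w1
7. p, w1
8. ¬s, w1
9. s, w1
10. ¬p, w1
Accessibility: w0Rw1
Branch closes: s and ¬s both at w1.
All branches of the tableau close; one closing branch shown above.

Unsatisfiable (every branch closes)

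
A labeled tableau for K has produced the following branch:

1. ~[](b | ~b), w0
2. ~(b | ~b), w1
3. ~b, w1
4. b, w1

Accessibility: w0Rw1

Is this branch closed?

Both b and ~b appear at w1.

Closed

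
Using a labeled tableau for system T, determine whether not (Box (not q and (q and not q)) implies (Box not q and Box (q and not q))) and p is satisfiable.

1. not (Box (not q and (q and not q)) implies (Box not q and Box (q and not q))) and p, u
2. not (Box (not q and (q and not q)) implies (Box not q and Box (q and not q))), u
3. p, u
4. Box (not q and (q and not q)), u
5. not (Box not q and Box (q and not q)), u
6. not q and (q and not q), u
7. not q, u
8. q and not q, u
9. q, u
Accessibility: uRu
Branch closes: q and not q both at u.
All branches of the tableau close; one closing branch shown above.

Unsatisfiable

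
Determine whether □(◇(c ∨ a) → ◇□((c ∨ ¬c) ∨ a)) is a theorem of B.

Tableau for the negation ¬□(◇(c ∨ a) → ◇□((c ∨ ¬c) ∨ a)):
1. ¬□(◇(c ∨ a) → ◇□((c ∨ ¬c) ∨ a)), w0
2. ¬(◇(c ∨ a) → ◇□((c ∨ ¬c) ∨ a)), w1
3. ◇(c ∨ a), w1
4. ¬◇□((c ∨ ¬c) ∨ a), w1
5. ¬□((c ∨ ¬c) ∨ a), w0
6. ¬□((c ∨ ¬c) ∨ a), w1
7. c ∨ a, w2
8. ¬□((c ∨ ¬c) ∨ a), w2
9. a, w2
10. ¬((c ∨ ¬c) ∨ a), w3
11. ¬(c ∨ ¬c), w3
12. ¬a, w3
13. ¬c, w3
14. c, w3
Accessibility: w0Rw0, w0Rw1, w0Rw3, w1Rw0, w1Rw1, w1Rw2, w2Rw1, w2Rw2, w3Rw0, w3Rw3
Branch closes: c and ¬c both at w3.
All branches of the negation close; one closing branch shown above.

Valid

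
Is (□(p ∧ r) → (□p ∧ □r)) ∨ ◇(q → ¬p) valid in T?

Yes, valid

Tableau for the negation ¬((□(p ∧ r) → (□p ∧ □r)) ∨ ◇(q → ¬p)):
1. ¬((□(p ∧ r) → (□p ∧ □r)) ∨ ◇(q → ¬p)), u
2. ¬(□(p ∧ r) → (□p ∧ □r)), u
3. ¬◇(q → ¬p), u
4. □(p ∧ r), u
5. ¬(□p ∧ □r), u
6. ¬(q → ¬p), u
7. q, u
8. p, u
9. p ∧ r, u
10. r, u
11. ¬□r, u
12. ¬r, v
13. ¬(q → ¬p), v
14. q, v
15. p, v
16. p ∧ r, v
17. r, v
Accessibility: uRu, uRv, vRv
Branch closes: r and ¬r both at v.
All branches of the negation close; one closing branch shown above.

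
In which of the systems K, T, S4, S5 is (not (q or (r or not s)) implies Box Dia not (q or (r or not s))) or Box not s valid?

S5-tableau for the negation not ((not (q or (r or not s)) implies Box Dia not (q or (r or not s))) or Box not s):
1. not ((not (q or (r or not s)) implies Box Dia not (q or (r or not s))) or Box not s), w0
2. not (not (q or (r or not s)) implies Box Dia not (q or (r or not s))), w0
3. not Box not s, w0
4. not (q or (r or not s)), w0
5. not Box Dia not (q or (r or not s)), w0
6. not q, w0
7. not (r or not s), w0
8. not r, w0
9. s, w0
10. s, w1
11. not Dia not (q or (r or not s)), w2
12. q or (r or not s), w0
13. q or (r or not s), w1
14. q or (r or not s), w2
15. r or not s, w0
16. r or not s, w1
17. r or not s, w2
18. not s, w0
Accessibility: w0Rw0, w0Rw1, w0Rw2, w1Rw0, w1Rw1, w1Rw2, w2Rw0, w2Rw1, w2Rw2
Branch closes: s and not s both at w0.
Every branch closes (one shown): valid in S5.
S4-tableau for the negation not ((not (q or (r or not s)) implies Box Dia not (q or (r or not s))) or Box not s):
1. not ((not (q or (r or not s)) implies Box Dia not (q or (r or not s))) or Box not s), w0
2. not (not (q or (r or not s)) implies Box Dia not (q or (r or not s))), w0
3. not Box not s, w0
4. not (q or (r or not s)), w0
5. not Box Dia not (q or (r or not s)), w0
6. not q, w0
7. not (r or not s), w0
8. not r, w0
9. s, w0
10. s, w1
11. not Dia not (q or (r or not s)), w2
12. q or (r or not s), w2
13. r or not s, w2
14. not s, w2
Accessibility: w0Rw0, w0Rw1, w0Rw2, w1Rw1, w2Rw2
Complete open branch: countermodel on an S4-frame, so not valid in S4, nor in K, T (the same frame is also a K-frame and a T-frame).

S5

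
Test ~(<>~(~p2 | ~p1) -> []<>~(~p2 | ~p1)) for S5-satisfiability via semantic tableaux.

Unsatisfiable (every branch closes)

1. ~(<>~(~p2 | ~p1) -> []<>~(~p2 | ~p1)), 0
2. <>~(~p2 | ~p1), 0
3. ~[]<>~(~p2 | ~p1), 0
4. ~(~p2 | ~p1), 1
5. p2, 1
6. p1, 1
7. ~<>~(~p2 | ~p1), 2
8. ~p2 | ~p1, 0
9. ~p2 | ~p1, 1
10. ~p2 | ~p1, 2
11. ~p1, 0
12. ~p1, 1
Accessibility: 0R0, 0R1, 0R2, 1R0, 1R1, 1R2, 2R0, 2R1, 2R2
Branch closes: p1 and ~p1 both at 1.
Every branch closes; the branch above is one of them.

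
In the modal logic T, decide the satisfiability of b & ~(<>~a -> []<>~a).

Yes, satisfiable

1. b & ~(<>~a -> []<>~a), w0
2. b, w0
3. ~(<>~a -> []<>~a), w0
4. <>~a, w0
5. ~[]<>~a, w0
6. ~a, w1
7. ~<>~a, w2
8. a, w2
Accessibility: w0Rw0, w0Rw1, w0Rw2, w1Rw1, w2Rw2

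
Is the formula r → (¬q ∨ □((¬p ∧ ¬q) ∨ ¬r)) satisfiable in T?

1. r → (¬q ∨ □((¬p ∧ ¬q) ∨ ¬r)), 0
2. ¬q ∨ □((¬p ∧ ¬q) ∨ ¬r), 0
3. □((¬p ∧ ¬q) ∨ ¬r), 0
4. (¬p ∧ ¬q) ∨ ¬r, 0
5. ¬r, 0
Accessibility: 0R0

Yes, satisfiable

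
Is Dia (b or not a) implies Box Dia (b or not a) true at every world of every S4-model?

Invalid (countermodel exists)

Tableau for the negation not (Dia (b or not a) implies Box Dia (b or not a)):
1. not (Dia (b or not a) implies Box Dia (b or not a)), w0
2. Dia (b or not a), w0
3. not Box Dia (b or not a), w0
4. b or not a, w1
5. not a, w1
6. not Dia (b or not a), w2
7. not (b or not a), w2
8. not b, w2
9. a, w2
Accessibility: w0Rw0, w0Rw1, w0Rw2, w1Rw1, w2Rw2
The negation has an open branch (countermodel exists).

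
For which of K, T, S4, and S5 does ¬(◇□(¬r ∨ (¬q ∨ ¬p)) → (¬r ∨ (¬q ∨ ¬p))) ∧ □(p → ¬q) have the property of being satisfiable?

K

T-tableau for the formula:
1. ¬(◇□(¬r ∨ (¬q ∨ ¬p)) → (¬r ∨ (¬q ∨ ¬p))) ∧ □(p → ¬q), 0
2. ¬(◇□(¬r ∨ (¬q ∨ ¬p)) → (¬r ∨ (¬q ∨ ¬p))), 0
3. □(p → ¬q), 0
4. ◇□(¬r ∨ (¬q ∨ ¬p)), 0
5. ¬(¬r ∨ (¬q ∨ ¬p)), 0
6. r, 0
7. ¬(¬q ∨ ¬p), 0
8. q, 0
9. p, 0
10. p → ¬q, 0
11. ¬q, 0
Accessibility: 0R0
Branch closes: q and ¬q both at 0.
Every branch closes (one shown): unsatisfiable in T, hence also in S4, S5 (every S4/S5-frame is a T-frame).
K-tableau for the formula:
1. ¬(◇□(¬r ∨ (¬q ∨ ¬p)) → (¬r ∨ (¬q ∨ ¬p))) ∧ □(p → ¬q), 0
2. ¬(◇□(¬r ∨ (¬q ∨ ¬p)) → (¬r ∨ (¬q ∨ ¬p))), 0
3. □(p → ¬q), 0
4. ◇□(¬r ∨ (¬q ∨ ¬p)), 0
5. ¬(¬r ∨ (¬q ∨ ¬p)), 0
6. r, 0
7. ¬(¬q ∨ ¬p), 0
8. q, 0
9. p, 0
10. □(¬r ∨ (¬q ∨ ¬p)), 1
11. p → ¬q, 1
12. ¬q, 1
Accessibility: 0R1
Complete open branch: satisfiable in K.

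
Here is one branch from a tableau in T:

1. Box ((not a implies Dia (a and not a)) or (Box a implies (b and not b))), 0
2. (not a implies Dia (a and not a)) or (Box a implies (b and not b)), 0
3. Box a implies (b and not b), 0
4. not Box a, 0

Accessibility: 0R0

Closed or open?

Open

No atom appears with both signs at the same world.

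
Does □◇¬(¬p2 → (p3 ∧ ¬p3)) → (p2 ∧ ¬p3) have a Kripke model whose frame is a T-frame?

1. □◇¬(¬p2 → (p3 ∧ ¬p3)) → (p2 ∧ ¬p3), u
2. p2 ∧ ¬p3, u   [→-rule on 1 (branches; this branch)]
3. p2, u   [∧-rule on 2]
4. ¬p3, u   [∧-rule on 2]
Accessibility: uRu

Yes, satisfiable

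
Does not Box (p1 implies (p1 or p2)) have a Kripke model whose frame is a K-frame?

1. not Box (p1 implies (p1 or p2)), w0
2. not (p1 implies (p1 or p2)), w1
3. p1, w1
4. not (p1 or p2), w1
5. not p1, w1
6. not p2, w1
Accessibility: w0Rw1
Branch closes: p1 and not p1 both at w1.
(One branch shown.) All branches close.

Unsatisfiable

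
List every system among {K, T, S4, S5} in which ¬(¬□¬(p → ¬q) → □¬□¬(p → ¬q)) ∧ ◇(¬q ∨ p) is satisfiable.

K, T, S4

S4-tableau for the formula:
1. ¬(¬□¬(p → ¬q) → □¬□¬(p → ¬q)) ∧ ◇(¬q ∨ p), u
2. ¬(¬□¬(p → ¬q) → □¬□¬(p → ¬q)), u
3. ◇(¬q ∨ p), u
4. ¬□¬(p → ¬q), u
5. ¬□¬□¬(p → ¬q), u
6. ¬q ∨ p, v
7. p, v
8. p → ¬q, w
9. ¬q, w
10. □¬(p → ¬q), x
11. ¬(p → ¬q), x
12. p, x
13. q, x
Accessibility: uRu, uRv, uRw, uRx, vRv, wRw, xRx
Complete open branch: satisfiable in S4, hence also in K, T (this S4-model is also a K-model and a T-model).
S5-tableau for the formula:
1. ¬(¬□¬(p → ¬q) → □¬□¬(p → ¬q)) ∧ ◇(¬q ∨ p), u
2. ¬(¬□¬(p → ¬q) → □¬□¬(p → ¬q)), u
3. ◇(¬q ∨ p), u
4. ¬□¬(p → ¬q), u
5. ¬□¬□¬(p → ¬q), u
6. ¬q ∨ p, v
7. p, v
8. p → ¬q, w
9. ¬q, w
10. □¬(p → ¬q), x
11. ¬(p → ¬q), u
12. p, u
13. q, u
14. ¬(p → ¬q), v
15. q, v
16. ¬(p → ¬q), w
17. p, w
18. q, w
Accessibility: uRu, uRv, uRw, uRx, vRu, vRv, vRw, vRx, wRu, wRv, wRw, wRx, xRu, xRv, xRw, xRx
Branch closes: q and ¬q both at w.
Every branch closes (one shown): unsatisfiable in S5.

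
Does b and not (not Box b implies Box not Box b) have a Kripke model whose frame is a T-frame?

Yes, satisfiable

1. b and not (not Box b implies Box not Box b), 0
2. b, 0
3. not (not Box b implies Box not Box b), 0
4. not Box b, 0
5. not Box not Box b, 0
6. not b, 1
7. Box b, 2
8. b, 2
Accessibility: 0R0, 0R1, 0R2, 1R1, 2R2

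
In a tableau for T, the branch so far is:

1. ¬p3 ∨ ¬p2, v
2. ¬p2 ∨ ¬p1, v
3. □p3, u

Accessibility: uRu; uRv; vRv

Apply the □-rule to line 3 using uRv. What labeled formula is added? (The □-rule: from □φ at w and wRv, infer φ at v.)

p3, v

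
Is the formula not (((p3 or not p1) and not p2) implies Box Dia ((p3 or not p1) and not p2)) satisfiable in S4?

Satisfiable

1. not (((p3 or not p1) and not p2) implies Box Dia ((p3 or not p1) and not p2)), w0
2. (p3 or not p1) and not p2, w0   [neg-implies-rule on 1]
3. not Box Dia ((p3 or not p1) and not p2), w0   [neg-implies-rule on 1]
4. p3 or not p1, w0   [and-rule on 2]
5. not p2, w0   [and-rule on 2]
6. not p1, w0   [or-rule on 4 (branches; this branch)]
7. not Dia ((p3 or not p1) and not p2), w1   [neg-Box-rule on 3: fresh world w1, w0Rw1]
8. not ((p3 or not p1) and not p2), w1   [neg-Dia-rule on 7 via w1Rw1]
9. p2, w1   [neg-and-rule on 8 (branches; this branch)]
Accessibility: w0Rw0, w0Rw1, w1Rw1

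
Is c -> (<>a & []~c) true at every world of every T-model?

Not valid

Tableau for the negation ~(c -> (<>a & []~c)):
1. ~(c -> (<>a & []~c)), 0
2. c, 0
3. ~(<>a & []~c), 0
4. ~[]~c, 0
5. c, 1
Accessibility: 0R0, 0R1, 1R1
The negation has an open branch (countermodel exists).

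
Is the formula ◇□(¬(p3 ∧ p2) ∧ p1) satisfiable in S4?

1. ◇□(¬(p3 ∧ p2) ∧ p1), u
2. □(¬(p3 ∧ p2) ∧ p1), v
3. ¬(p3 ∧ p2) ∧ p1, v
4. ¬(p3 ∧ p2), v
5. p1, v
6. ¬p2, v
Accessibility: uRu, uRv, vRv

Yes, satisfiable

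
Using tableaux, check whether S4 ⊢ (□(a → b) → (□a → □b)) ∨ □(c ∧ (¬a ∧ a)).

Valid in S4

Tableau for the negation ¬((□(a → b) → (□a → □b)) ∨ □(c ∧ (¬a ∧ a))):
1. ¬((□(a → b) → (□a → □b)) ∨ □(c ∧ (¬a ∧ a))), w0
2. ¬(□(a → b) → (□a → □b)), w0
3. ¬□(c ∧ (¬a ∧ a)), w0
4. □(a → b), w0
5. ¬(□a → □b), w0
6. □a, w0
7. ¬□b, w0
8. a → b, w0
9. a, w0
10. b, w0
11. ¬(c ∧ (¬a ∧ a)), w1
12. a → b, w1
13. a, w1
14. ¬(¬a ∧ a), w1
15. b, w1
16. ¬b, w2
17. a → b, w2
18. a, w2
19. b, w2
Accessibility: w0Rw0, w0Rw1, w0Rw2, w1Rw1, w2Rw2
Branch closes: b and ¬b both at w2.
Every branch of the negation's tableau closes; the branch above is one of them.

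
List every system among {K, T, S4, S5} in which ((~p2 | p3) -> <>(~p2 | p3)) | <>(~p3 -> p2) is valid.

T-tableau for the negation ~(((~p2 | p3) -> <>(~p2 | p3)) | <>(~p3 -> p2)):
1. ~(((~p2 | p3) -> <>(~p2 | p3)) | <>(~p3 -> p2)), u
2. ~((~p2 | p3) -> <>(~p2 | p3)), u   [~|-rule on 1]
3. ~<>(~p3 -> p2), u   [~|-rule on 1]
4. ~p2 | p3, u   [~->-rule on 2]
5. ~<>(~p2 | p3), u   [~->-rule on 2]
6. ~(~p3 -> p2), u   [~<>-rule on 3 via uRu]
7. ~p3, u   [~->-rule on 6]
8. ~p2, u   [~->-rule on 6]
9. ~(~p2 | p3), u   [~<>-rule on 5 via uRu]
10. p2, u   [~|-rule on 9]
Accessibility: uRu
Branch closes: p2 and ~p2 both at u.
Every branch closes (one shown): valid in T, hence also in S4, S5 (every theorem of T is a theorem of S4 and S5).
K-tableau for the negation ~(((~p2 | p3) -> <>(~p2 | p3)) | <>(~p3 -> p2)):
1. ~(((~p2 | p3) -> <>(~p2 | p3)) | <>(~p3 -> p2)), u
2. ~((~p2 | p3) -> <>(~p2 | p3)), u   [~|-rule on 1]
3. ~<>(~p3 -> p2), u   [~|-rule on 1]
4. ~p2 | p3, u   [~->-rule on 2]
5. ~<>(~p2 | p3), u   [~->-rule on 2]
6. p3, u   [|-rule on 4 (branches; this branch)]
Complete open branch: countermodel on a K-frame, so not valid in K.

T, S4, S5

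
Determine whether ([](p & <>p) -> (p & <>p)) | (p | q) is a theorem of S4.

Valid in S4

Tableau for the negation ~(([](p & <>p) -> (p & <>p)) | (p | q)):
1. ~(([](p & <>p) -> (p & <>p)) | (p | q)), 0
2. ~([](p & <>p) -> (p & <>p)), 0   [~|-rule on 1]
3. ~(p | q), 0   [~|-rule on 1]
4. [](p & <>p), 0   [~->-rule on 2]
5. ~(p & <>p), 0   [~->-rule on 2]
6. ~p, 0   [~|-rule on 3]
7. ~q, 0   [~|-rule on 3]
8. p & <>p, 0   [[]-rule on 4 via 0R0]
9. p, 0   [&-rule on 8]
10. <>p, 0   [&-rule on 8]
Accessibility: 0R0
Branch closes: p and ~p both at 0.
All branches of the negation close; one closing branch shown above.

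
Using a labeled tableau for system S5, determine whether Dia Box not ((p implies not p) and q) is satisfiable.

Satisfiable

1. Dia Box not ((p implies not p) and q), w0
2. Box not ((p implies not p) and q), w1   [Dia-rule on 1: fresh world w1, w0Rw1]
3. not ((p implies not p) and q), w0   [Box-rule on 2 via w1Rw0]
4. not ((p implies not p) and q), w1   [Box-rule on 2 via w1Rw1]
5. not q, w0   [neg-and-rule on 3 (branches; this branch)]
6. not q, w1   [neg-and-rule on 4 (branches; this branch)]
Accessibility: w0Rw0, w0Rw1, w1Rw0, w1Rw1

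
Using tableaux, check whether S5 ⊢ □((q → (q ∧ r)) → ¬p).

No, not valid

Tableau for the negation ¬□((q → (q ∧ r)) → ¬p):
1. ¬□((q → (q ∧ r)) → ¬p), 0
2. ¬((q → (q ∧ r)) → ¬p), 1
3. q → (q ∧ r), 1
4. p, 1
5. q ∧ r, 1
6. q, 1
7. r, 1
Accessibility: 0R0, 0R1, 1R0, 1R1
The negation has an open branch (countermodel exists).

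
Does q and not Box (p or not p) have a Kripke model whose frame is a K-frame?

1. q and not Box (p or not p), u
2. q, u
3. not Box (p or not p), u
4. not (p or not p), v
5. not p, v
6. p, v
Accessibility: uRv
Branch closes: p and not p both at v.
(One branch shown.) All branches close.

Unsatisfiable (every branch closes)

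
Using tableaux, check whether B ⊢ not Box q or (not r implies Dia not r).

Valid

Tableau for the negation not (not Box q or (not r implies Dia not r)):
1. not (not Box q or (not r implies Dia not r)), w0
2. Box q, w0   [neg-or-rule on 1]
3. not (not r implies Dia not r), w0   [neg-or-rule on 1]
4. not r, w0   [neg-implies-rule on 3]
5. not Dia not r, w0   [neg-implies-rule on 3]
6. q, w0   [Box-rule on 2 via w0Rw0]
7. r, w0   [neg-Dia-rule on 5 via w0Rw0]
Accessibility: w0Rw0
Branch closes: r and not r both at w0.
All branches of the negation close; one closing branch shown above.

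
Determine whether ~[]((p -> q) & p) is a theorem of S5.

Tableau for the negation []((p -> q) & p):
1. []((p -> q) & p), u
2. (p -> q) & p, u
3. p -> q, u
4. p, u
5. q, u
Accessibility: uRu
The negation has an open branch (countermodel exists).

Not valid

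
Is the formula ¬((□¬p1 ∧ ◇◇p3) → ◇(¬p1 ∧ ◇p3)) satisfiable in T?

Unsatisfiable (every branch closes)

1. ¬((□¬p1 ∧ ◇◇p3) → ◇(¬p1 ∧ ◇p3)), 0
2. □¬p1 ∧ ◇◇p3, 0
3. ¬◇(¬p1 ∧ ◇p3), 0
4. □¬p1, 0
5. ◇◇p3, 0
6. ¬(¬p1 ∧ ◇p3), 0
7. ¬p1, 0
8. ¬◇p3, 0
9. ¬p3, 0
10. ◇p3, 1
11. ¬(¬p1 ∧ ◇p3), 1
12. ¬p1, 1
13. ¬p3, 1
14. ¬◇p3, 1
15. p3, 2
16. ¬p3, 2
Accessibility: 0R0, 0R1, 1R1, 1R2, 2R2
Branch closes: p3 and ¬p3 both at 2.
All branches of the tableau close; one closing branch shown above.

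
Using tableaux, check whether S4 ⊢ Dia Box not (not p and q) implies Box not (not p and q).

Tableau for the negation not (Dia Box not (not p and q) implies Box not (not p and q)):
1. not (Dia Box not (not p and q) implies Box not (not p and q)), 0
2. Dia Box not (not p and q), 0
3. not Box not (not p and q), 0
4. Box not (not p and q), 1
5. not (not p and q), 1
6. not q, 1
7. not p and q, 2
8. not p, 2
9. q, 2
Accessibility: 0R0, 0R1, 0R2, 1R1, 2R2
The negation has an open branch (countermodel exists).

Not valid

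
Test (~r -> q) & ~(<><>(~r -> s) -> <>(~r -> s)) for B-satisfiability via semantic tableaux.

1. (~r -> q) & ~(<><>(~r -> s) -> <>(~r -> s)), u
2. ~r -> q, u
3. ~(<><>(~r -> s) -> <>(~r -> s)), u
4. <><>(~r -> s), u
5. ~<>(~r -> s), u
6. ~(~r -> s), u
7. ~r, u
8. ~s, u
9. q, u
10. <>(~r -> s), v
11. ~(~r -> s), v
12. ~r, v
13. ~s, v
14. ~r -> s, w
15. s, w
Accessibility: uRu, uRv, vRu, vRv, vRw, wRv, wRw

Yes, satisfiable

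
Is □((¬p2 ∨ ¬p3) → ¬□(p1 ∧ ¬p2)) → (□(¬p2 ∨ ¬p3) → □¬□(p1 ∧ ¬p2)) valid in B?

Valid

Tableau for the negation ¬(□((¬p2 ∨ ¬p3) → ¬□(p1 ∧ ¬p2)) → (□(¬p2 ∨ ¬p3) → □¬□(p1 ∧ ¬p2))):
1. ¬(□((¬p2 ∨ ¬p3) → ¬□(p1 ∧ ¬p2)) → (□(¬p2 ∨ ¬p3) → □¬□(p1 ∧ ¬p2))), w0
2. □((¬p2 ∨ ¬p3) → ¬□(p1 ∧ ¬p2)), w0   [¬→-rule on 1]
3. ¬(□(¬p2 ∨ ¬p3) → □¬□(p1 ∧ ¬p2)), w0   [¬→-rule on 1]
4. □(¬p2 ∨ ¬p3), w0   [¬→-rule on 3]
5. ¬□¬□(p1 ∧ ¬p2), w0   [¬→-rule on 3]
6. (¬p2 ∨ ¬p3) → ¬□(p1 ∧ ¬p2), w0   [□-rule on 2 via w0Rw0]
7. ¬p2 ∨ ¬p3, w0   [□-rule on 4 via w0Rw0]
8. ¬□(p1 ∧ ¬p2), w0   [→-rule on 6 (branches; this branch)]
9. ¬p3, w0   [∨-rule on 7 (branches; this branch)]
10. □(p1 ∧ ¬p2), w1   [¬□-rule on 5: fresh world w1, w0Rw1]
11. (¬p2 ∨ ¬p3) → ¬□(p1 ∧ ¬p2), w1   [□-rule on 2 via w0Rw1]
12. ¬p2 ∨ ¬p3, w1   [□-rule on 4 via w0Rw1]
13. p1 ∧ ¬p2, w0   [□-rule on 10 via w1Rw0]
14. p1, w0   [∧-rule on 13]
15. ¬p2, w0   [∧-rule on 13]
16. p1 ∧ ¬p2, w1   [□-rule on 10 via w1Rw1]
17. p1, w1   [∧-rule on 16]
18. ¬p2, w1   [∧-rule on 16]
19. ¬□(p1 ∧ ¬p2), w1   [→-rule on 11 (branches; this branch)]
20. ¬p3, w1   [∨-rule on 12 (branches; this branch)]
21. ¬(p1 ∧ ¬p2), w2   [¬□-rule on 8: fresh world w2, w0Rw2]
22. (¬p2 ∨ ¬p3) → ¬□(p1 ∧ ¬p2), w2   [□-rule on 2 via w0Rw2]
23. ¬p2 ∨ ¬p3, w2   [□-rule on 4 via w0Rw2]
24. p2, w2   [¬∧-rule on 21 (branches; this branch)]
25. ¬□(p1 ∧ ¬p2), w2   [→-rule on 22 (branches; this branch)]
26. ¬p3, w2   [∨-rule on 23 (branches; this branch)]
27. ¬(p1 ∧ ¬p2), w3   [¬□-rule on 19: fresh world w3, w1Rw3]
28. p1 ∧ ¬p2, w3   [□-rule on 10 via w1Rw3]
29. p1, w3   [∧-rule on 28]
30. ¬p2, w3   [∧-rule on 28]
31. p2, w3   [¬∧-rule on 27 (branches; this branch)]
Accessibility: w0Rw0, w0Rw1, w0Rw2, w1Rw0, w1Rw1, w1Rw3, w2Rw0, w2Rw2, w3Rw1, w3Rw3
Branch closes: p2 and ¬p2 both at w3.
All branches of the negation close; one closing branch shown above.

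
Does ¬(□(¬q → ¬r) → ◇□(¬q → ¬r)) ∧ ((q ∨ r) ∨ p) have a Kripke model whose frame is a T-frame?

Unsatisfiable (every branch closes)

1. ¬(□(¬q → ¬r) → ◇□(¬q → ¬r)) ∧ ((q ∨ r) ∨ p), u
2. ¬(□(¬q → ¬r) → ◇□(¬q → ¬r)), u
3. (q ∨ r) ∨ p, u
4. □(¬q → ¬r), u
5. ¬◇□(¬q → ¬r), u
6. ¬q → ¬r, u
7. ¬□(¬q → ¬r), u
8. q ∨ r, u
9. ¬r, u
10. q, u
11. ¬(¬q → ¬r), v
12. ¬q, v
13. r, v
14. ¬q → ¬r, v
15. ¬□(¬q → ¬r), v
16. ¬r, v
Accessibility: uRu, uRv, vRv
Branch closes: r and ¬r both at v.
Every branch closes; the branch above is one of them.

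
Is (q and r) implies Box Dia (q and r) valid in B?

Valid

Tableau for the negation not ((q and r) implies Box Dia (q and r)):
1. not ((q and r) implies Box Dia (q and r)), w0
2. q and r, w0
3. not Box Dia (q and r), w0
4. q, w0
5. r, w0
6. not Dia (q and r), w1
7. not (q and r), w0
8. not (q and r), w1
9. not r, w0
Accessibility: w0Rw0, w0Rw1, w1Rw0, w1Rw1
Branch closes: r and not r both at w0.
Every branch of the negation's tableau closes; the branch above is one of them.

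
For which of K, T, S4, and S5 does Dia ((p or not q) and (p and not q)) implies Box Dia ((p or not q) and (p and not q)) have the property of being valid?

S4-tableau for the negation not (Dia ((p or not q) and (p and not q)) implies Box Dia ((p or not q) and (p and not q))):
1. not (Dia ((p or not q) and (p and not q)) implies Box Dia ((p or not q) and (p and not q))), w0
2. Dia ((p or not q) and (p and not q)), w0
3. not Box Dia ((p or not q) and (p and not q)), w0
4. (p or not q) and (p and not q), w1
5. p or not q, w1
6. p and not q, w1
7. p, w1
8. not q, w1
9. not Dia ((p or not q) and (p and not q)), w2
10. not ((p or not q) and (p and not q)), w2
11. not (p and not q), w2
12. q, w2
Accessibility: w0Rw0, w0Rw1, w0Rw2, w1Rw1, w2Rw2
Complete open branch: countermodel on an S4-frame, so not valid in S4, nor in K, T (the same frame is also a K-frame and a T-frame).
S5-tableau for the negation not (Dia ((p or not q) and (p and not q)) implies Box Dia ((p or not q) and (p and not q))):
1. not (Dia ((p or not q) and (p and not q)) implies Box Dia ((p or not q) and (p and not q))), w0
2. Dia ((p or not q) and (p and not q)), w0
3. not Box Dia ((p or not q) and (p and not q)), w0
4. (p or not q) and (p and not q), w1
5. p or not q, w1
6. p and not q, w1
7. p, w1
8. not q, w1
9. not Dia ((p or not q) and (p and not q)), w2
10. not ((p or not q) and (p and not q)), w0
11. not ((p or not q) and (p and not q)), w1
12. not ((p or not q) and (p and not q)), w2
13. not (p and not q), w0
14. not (p and not q), w1
15. not (p or not q), w2
16. not p, w2
17. q, w2
18. q, w0
19. q, w1
Accessibility: w0Rw0, w0Rw1, w0Rw2, w1Rw0, w1Rw1, w1Rw2, w2Rw0, w2Rw1, w2Rw2
Branch closes: q and not q both at w1.
Every branch closes (one shown): valid in S5.

S5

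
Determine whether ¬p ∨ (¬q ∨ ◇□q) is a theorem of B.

No, not valid

Tableau for the negation ¬(¬p ∨ (¬q ∨ ◇□q)):
1. ¬(¬p ∨ (¬q ∨ ◇□q)), w0
2. p, w0
3. ¬(¬q ∨ ◇□q), w0
4. q, w0
5. ¬◇□q, w0
6. ¬□q, w0
7. ¬q, w1
8. ¬□q, w1
9. ¬q, w2
Accessibility: w0Rw0, w0Rw1, w1Rw0, w1Rw1, w1Rw2, w2Rw1, w2Rw2
The negation has an open branch (countermodel exists).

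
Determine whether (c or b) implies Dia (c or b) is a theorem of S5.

Yes, valid

Tableau for the negation not ((c or b) implies Dia (c or b)):
1. not ((c or b) implies Dia (c or b)), w0
2. c or b, w0   [neg-implies-rule on 1]
3. not Dia (c or b), w0   [neg-implies-rule on 1]
4. not (c or b), w0   [neg-Dia-rule on 3 via w0Rw0]
5. not c, w0   [neg-or-rule on 4]
6. not b, w0   [neg-or-rule on 4]
7. b, w0   [or-rule on 2 (branches; this branch)]
Accessibility: w0Rw0
Branch closes: b and not b both at w0.
Every branch of the negation's tableau closes; the branch above is one of them.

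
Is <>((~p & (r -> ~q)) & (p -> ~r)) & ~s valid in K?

Invalid (countermodel exists)

Tableau for the negation ~(<>((~p & (r -> ~q)) & (p -> ~r)) & ~s):
1. ~(<>((~p & (r -> ~q)) & (p -> ~r)) & ~s), u
2. s, u
The negation has an open branch (countermodel exists).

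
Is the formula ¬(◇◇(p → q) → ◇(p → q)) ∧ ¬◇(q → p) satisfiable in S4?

No, unsatisfiable

1. ¬(◇◇(p → q) → ◇(p → q)) ∧ ¬◇(q → p), w0
2. ¬(◇◇(p → q) → ◇(p → q)), w0
3. ¬◇(q → p), w0
4. ◇◇(p → q), w0
5. ¬◇(p → q), w0
6. ¬(q → p), w0
7. q, w0
8. ¬p, w0
9. ¬(p → q), w0
10. p, w0
11. ¬q, w0
Accessibility: w0Rw0
Branch closes: p and ¬p both at w0.
All branches of the tableau close; one closing branch shown above.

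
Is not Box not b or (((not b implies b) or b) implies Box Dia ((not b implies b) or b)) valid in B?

Valid in B

Tableau for the negation not (not Box not b or (((not b implies b) or b) implies Box Dia ((not b implies b) or b))):
1. not (not Box not b or (((not b implies b) or b) implies Box Dia ((not b implies b) or b))), 0
2. Box not b, 0
3. not (((not b implies b) or b) implies Box Dia ((not b implies b) or b)), 0
4. (not b implies b) or b, 0
5. not Box Dia ((not b implies b) or b), 0
6. not b, 0
7. not b implies b, 0
8. b, 0
Accessibility: 0R0
Branch closes: b and not b both at 0.
All branches of the negation close; one closing branch shown above.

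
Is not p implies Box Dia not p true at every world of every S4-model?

Tableau for the negation not (not p implies Box Dia not p):
1. not (not p implies Box Dia not p), 0
2. not p, 0
3. not Box Dia not p, 0
4. not Dia not p, 1
5. p, 1
Accessibility: 0R0, 0R1, 1R1
The negation has an open branch (countermodel exists).

No, not valid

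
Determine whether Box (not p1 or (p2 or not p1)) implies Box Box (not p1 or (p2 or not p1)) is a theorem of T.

Tableau for the negation not (Box (not p1 or (p2 or not p1)) implies Box Box (not p1 or (p2 or not p1))):
1. not (Box (not p1 or (p2 or not p1)) implies Box Box (not p1 or (p2 or not p1))), u
2. Box (not p1 or (p2 or not p1)), u
3. not Box Box (not p1 or (p2 or not p1)), u
4. not p1 or (p2 or not p1), u
5. p2 or not p1, u
6. not p1, u
7. not Box (not p1 or (p2 or not p1)), v
8. not p1 or (p2 or not p1), v
9. p2 or not p1, v
10. not p1, v
11. not (not p1 or (p2 or not p1)), w
12. p1, w
13. not (p2 or not p1), w
14. not p2, w
Accessibility: uRu, uRv, vRv, vRw, wRw
The negation has an open branch (countermodel exists).

Not valid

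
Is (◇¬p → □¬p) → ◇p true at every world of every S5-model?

Tableau for the negation ¬((◇¬p → □¬p) → ◇p):
1. ¬((◇¬p → □¬p) → ◇p), 0
2. ◇¬p → □¬p, 0
3. ¬◇p, 0
4. ¬p, 0
5. □¬p, 0
Accessibility: 0R0
The negation has an open branch (countermodel exists).

Invalid (countermodel exists)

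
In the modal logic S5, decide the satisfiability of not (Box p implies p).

1. not (Box p implies p), 0
2. Box p, 0
3. not p, 0
4. p, 0
Accessibility: 0R0
Branch closes: p and not p both at 0.
All branches of the tableau close; one closing branch shown above.

Unsatisfiable (every branch closes)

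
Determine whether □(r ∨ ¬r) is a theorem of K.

Tableau for the negation ¬□(r ∨ ¬r):
1. ¬□(r ∨ ¬r), u
2. ¬(r ∨ ¬r), v
3. ¬r, v
4. r, v
Accessibility: uRv
Branch closes: r and ¬r both at v.
All branches of the negation close; one closing branch shown above.

Yes, valid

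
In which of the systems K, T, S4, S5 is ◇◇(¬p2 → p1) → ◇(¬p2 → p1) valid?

S4, S5

S4-tableau for the negation ¬(◇◇(¬p2 → p1) → ◇(¬p2 → p1)):
1. ¬(◇◇(¬p2 → p1) → ◇(¬p2 → p1)), w0
2. ◇◇(¬p2 → p1), w0
3. ¬◇(¬p2 → p1), w0
4. ¬(¬p2 → p1), w0
5. ¬p2, w0
6. ¬p1, w0
7. ◇(¬p2 → p1), w1
8. ¬(¬p2 → p1), w1
9. ¬p2, w1
10. ¬p1, w1
11. ¬p2 → p1, w2
12. ¬(¬p2 → p1), w2
13. ¬p2, w2
14. ¬p1, w2
15. p1, w2
Accessibility: w0Rw0, w0Rw1, w0Rw2, w1Rw1, w1Rw2, w2Rw2
Branch closes: p1 and ¬p1 both at w2.
Every branch closes (one shown): valid in S4, hence also in S5 (every theorem of S4 is a theorem of S5).
T-tableau for the negation ¬(◇◇(¬p2 → p1) → ◇(¬p2 → p1)):
1. ¬(◇◇(¬p2 → p1) → ◇(¬p2 → p1)), w0
2. ◇◇(¬p2 → p1), w0
3. ¬◇(¬p2 → p1), w0
4. ¬(¬p2 → p1), w0
5. ¬p2, w0
6. ¬p1, w0
7. ◇(¬p2 → p1), w1
8. ¬(¬p2 → p1), w1
9. ¬p2, w1
10. ¬p1, w1
11. ¬p2 → p1, w2
12. p1, w2
Accessibility: w0Rw0, w0Rw1, w1Rw1, w1Rw2, w2Rw2
Complete open branch: countermodel on a T-frame, so not valid in T, nor in K (the same frame is also a K-frame).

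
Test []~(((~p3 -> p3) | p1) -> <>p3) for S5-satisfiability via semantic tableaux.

Satisfiable (open branch found)

1. []~(((~p3 -> p3) | p1) -> <>p3), u
2. ~(((~p3 -> p3) | p1) -> <>p3), u
3. (~p3 -> p3) | p1, u
4. ~<>p3, u
5. ~p3, u
6. p1, u
Accessibility: uRu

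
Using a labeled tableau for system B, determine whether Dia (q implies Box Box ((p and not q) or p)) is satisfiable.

1. Dia (q implies Box Box ((p and not q) or p)), u
2. q implies Box Box ((p and not q) or p), v
3. Box Box ((p and not q) or p), v
4. Box ((p and not q) or p), u
5. Box ((p and not q) or p), v
6. (p and not q) or p, u
7. (p and not q) or p, v
8. p, u
9. p, v
Accessibility: uRu, uRv, vRu, vRv

Satisfiable (open branch found)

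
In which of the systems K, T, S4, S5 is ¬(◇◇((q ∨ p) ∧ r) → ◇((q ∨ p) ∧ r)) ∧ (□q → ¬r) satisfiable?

T-tableau for the formula:
1. ¬(◇◇((q ∨ p) ∧ r) → ◇((q ∨ p) ∧ r)) ∧ (□q → ¬r), w0
2. ¬(◇◇((q ∨ p) ∧ r) → ◇((q ∨ p) ∧ r)), w0   [∧-rule on 1]
3. □q → ¬r, w0   [∧-rule on 1]
4. ◇◇((q ∨ p) ∧ r), w0   [¬→-rule on 2]
5. ¬◇((q ∨ p) ∧ r), w0   [¬→-rule on 2]
6. ¬((q ∨ p) ∧ r), w0   [¬◇-rule on 5 via w0Rw0]
7. ¬r, w0   [→-rule on 3 (branches; this branch)]
8. ◇((q ∨ p) ∧ r), w1   [◇-rule on 4: fresh world w1, w0Rw1]
9. ¬((q ∨ p) ∧ r), w1   [¬◇-rule on 5 via w0Rw1]
10. ¬r, w1   [¬∧-rule on 9 (branches; this branch)]
11. (q ∨ p) ∧ r, w2   [◇-rule on 8: fresh world w2, w1Rw2]
12. q ∨ p, w2   [∧-rule on 11]
13. r, w2   [∧-rule on 11]
14. p, w2   [∨-rule on 12 (branches; this branch)]
Accessibility: w0Rw0, w0Rw1, w1Rw1, w1Rw2, w2Rw2
Complete open branch: satisfiable in T, hence also in K (this T-model is also a K-model).
S4-tableau for the formula:
1. ¬(◇◇((q ∨ p) ∧ r) → ◇((q ∨ p) ∧ r)) ∧ (□q → ¬r), w0
2. ¬(◇◇((q ∨ p) ∧ r) → ◇((q ∨ p) ∧ r)), w0   [∧-rule on 1]
3. □q → ¬r, w0   [∧-rule on 1]
4. ◇◇((q ∨ p) ∧ r), w0   [¬→-rule on 2]
5. ¬◇((q ∨ p) ∧ r), w0   [¬→-rule on 2]
6. ¬((q ∨ p) ∧ r), w0   [¬◇-rule on 5 via w0Rw0]
7. ¬□q, w0   [→-rule on 3 (branches; this branch)]
8. ¬(q ∨ p), w0   [¬∧-rule on 6 (branches; this branch)]
9. ¬q, w0   [¬∨-rule on 8]
10. ¬p, w0   [¬∨-rule on 8]
11. ◇((q ∨ p) ∧ r), w1   [◇-rule on 4: fresh world w1, w0Rw1]
12. ¬((q ∨ p) ∧ r), w1   [¬◇-rule on 5 via w0Rw1]
13. ¬(q ∨ p), w1   [¬∧-rule on 12 (branches; this branch)]
14. ¬q, w1   [¬∨-rule on 13]
15. ¬p, w1   [¬∨-rule on 13]
16. ¬q, w2   [¬□-rule on 7: fresh world w2, w0Rw2]
17. ¬((q ∨ p) ∧ r), w2   [¬◇-rule on 5 via w0Rw2]
18. ¬(q ∨ p), w2   [¬∧-rule on 17 (branches; this branch)]
19. ¬p, w2   [¬∨-rule on 18]
20. (q ∨ p) ∧ r, w3   [◇-rule on 11: fresh world w3, w1Rw3]
21. q ∨ p, w3   [∧-rule on 20]
22. r, w3   [∧-rule on 20]
23. ¬((q ∨ p) ∧ r), w3   [¬◇-rule on 5 via w0Rw3]
24. p, w3   [∨-rule on 21 (branches; this branch)]
25. ¬(q ∨ p), w3   [¬∧-rule on 23 (branches; this branch)]
26. ¬q, w3   [¬∨-rule on 25]
27. ¬p, w3   [¬∨-rule on 25]
Accessibility: w0Rw0, w0Rw1, w0Rw2, w0Rw3, w1Rw1, w1Rw3, w2Rw2, w3Rw3
Branch closes: p and ¬p both at w3.
Every branch closes (one shown): unsatisfiable in S4, hence also in S5 (every S5-frame is an S4-frame).

K, T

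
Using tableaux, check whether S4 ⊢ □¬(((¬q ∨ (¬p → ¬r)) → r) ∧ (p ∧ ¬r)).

Tableau for the negation ¬□¬(((¬q ∨ (¬p → ¬r)) → r) ∧ (p ∧ ¬r)):
1. ¬□¬(((¬q ∨ (¬p → ¬r)) → r) ∧ (p ∧ ¬r)), w0
2. ((¬q ∨ (¬p → ¬r)) → r) ∧ (p ∧ ¬r), w1
3. (¬q ∨ (¬p → ¬r)) → r, w1
4. p ∧ ¬r, w1
5. p, w1
6. ¬r, w1
7. ¬(¬q ∨ (¬p → ¬r)), w1
8. q, w1
9. ¬(¬p → ¬r), w1
10. ¬p, w1
11. r, w1
Accessibility: w0Rw0, w0Rw1, w1Rw1
Branch closes: p and ¬p both at w1.
Every branch of the negation's tableau closes; the branch above is one of them.

Valid in S4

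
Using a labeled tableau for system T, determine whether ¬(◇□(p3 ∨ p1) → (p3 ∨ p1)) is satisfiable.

1. ¬(◇□(p3 ∨ p1) → (p3 ∨ p1)), u
2. ◇□(p3 ∨ p1), u
3. ¬(p3 ∨ p1), u
4. ¬p3, u
5. ¬p1, u
6. □(p3 ∨ p1), v
7. p3 ∨ p1, v
8. p1, v
Accessibility: uRu, uRv, vRv

Satisfiable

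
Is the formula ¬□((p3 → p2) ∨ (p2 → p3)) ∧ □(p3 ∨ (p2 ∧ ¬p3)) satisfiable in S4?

1. ¬□((p3 → p2) ∨ (p2 → p3)) ∧ □(p3 ∨ (p2 ∧ ¬p3)), u
2. ¬□((p3 → p2) ∨ (p2 → p3)), u
3. □(p3 ∨ (p2 ∧ ¬p3)), u
4. p3 ∨ (p2 ∧ ¬p3), u
5. p2 ∧ ¬p3, u
6. p2, u
7. ¬p3, u
8. ¬((p3 → p2) ∨ (p2 → p3)), v
9. ¬(p3 → p2), v
10. ¬(p2 → p3), v
11. p3, v
12. ¬p2, v
13. p2, v
14. ¬p3, v
Accessibility: uRu, uRv, vRv
Branch closes: p2 and ¬p2 both at v.
Every branch closes; the branch above is one of them.

No, unsatisfiable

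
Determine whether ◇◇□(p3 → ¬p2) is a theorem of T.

Tableau for the negation ¬◇◇□(p3 → ¬p2):
1. ¬◇◇□(p3 → ¬p2), u
2. ¬◇□(p3 → ¬p2), u
3. ¬□(p3 → ¬p2), u
4. ¬(p3 → ¬p2), v
5. p3, v
6. p2, v
7. ¬◇□(p3 → ¬p2), v
8. ¬□(p3 → ¬p2), v
9. ¬(p3 → ¬p2), w
10. p3, w
11. p2, w
12. ¬□(p3 → ¬p2), w
13. ¬(p3 → ¬p2), x
14. p3, x
15. p2, x
Accessibility: uRu, uRv, vRv, vRw, wRw, wRx, xRx
The negation has an open branch (countermodel exists).

Invalid (countermodel exists)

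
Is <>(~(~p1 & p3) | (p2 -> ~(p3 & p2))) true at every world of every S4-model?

Invalid (countermodel exists)

Tableau for the negation ~<>(~(~p1 & p3) | (p2 -> ~(p3 & p2))):
1. ~<>(~(~p1 & p3) | (p2 -> ~(p3 & p2))), u
2. ~(~(~p1 & p3) | (p2 -> ~(p3 & p2))), u
3. ~p1 & p3, u
4. ~(p2 -> ~(p3 & p2)), u
5. ~p1, u
6. p3, u
7. p2, u
8. p3 & p2, u
Accessibility: uRu
The negation has an open branch (countermodel exists).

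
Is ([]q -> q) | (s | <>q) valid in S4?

Tableau for the negation ~(([]q -> q) | (s | <>q)):
1. ~(([]q -> q) | (s | <>q)), 0
2. ~([]q -> q), 0   [~|-rule on 1]
3. ~(s | <>q), 0   [~|-rule on 1]
4. []q, 0   [~->-rule on 2]
5. ~q, 0   [~->-rule on 2]
6. ~s, 0   [~|-rule on 3]
7. ~<>q, 0   [~|-rule on 3]
8. q, 0   [[]-rule on 4 via 0R0]
Accessibility: 0R0
Branch closes: q and ~q both at 0.
All branches of the negation close; one closing branch shown above.

Yes, valid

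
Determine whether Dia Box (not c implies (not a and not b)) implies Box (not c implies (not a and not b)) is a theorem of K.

Tableau for the negation not (Dia Box (not c implies (not a and not b)) implies Box (not c implies (not a and not b))):
1. not (Dia Box (not c implies (not a and not b)) implies Box (not c implies (not a and not b))), w0
2. Dia Box (not c implies (not a and not b)), w0
3. not Box (not c implies (not a and not b)), w0
4. Box (not c implies (not a and not b)), w1
5. not (not c implies (not a and not b)), w2
6. not c, w2
7. not (not a and not b), w2
8. b, w2
Accessibility: w0Rw1, w0Rw2
The negation has an open branch (countermodel exists).

No, not valid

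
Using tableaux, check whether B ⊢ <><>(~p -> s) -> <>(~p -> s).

Tableau for the negation ~(<><>(~p -> s) -> <>(~p -> s)):
1. ~(<><>(~p -> s) -> <>(~p -> s)), 0
2. <><>(~p -> s), 0
3. ~<>(~p -> s), 0
4. ~(~p -> s), 0
5. ~p, 0
6. ~s, 0
7. <>(~p -> s), 1
8. ~(~p -> s), 1
9. ~p, 1
10. ~s, 1
11. ~p -> s, 2
12. s, 2
Accessibility: 0R0, 0R1, 1R0, 1R1, 1R2, 2R1, 2R2
The negation has an open branch (countermodel exists).

Not valid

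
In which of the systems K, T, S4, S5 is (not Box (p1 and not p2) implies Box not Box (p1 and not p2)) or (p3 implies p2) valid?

S5

S5-tableau for the negation not ((not Box (p1 and not p2) implies Box not Box (p1 and not p2)) or (p3 implies p2)):
1. not ((not Box (p1 and not p2) implies Box not Box (p1 and not p2)) or (p3 implies p2)), u
2. not (not Box (p1 and not p2) implies Box not Box (p1 and not p2)), u   [neg-or-rule on 1]
3. not (p3 implies p2), u   [neg-or-rule on 1]
4. not Box (p1 and not p2), u   [neg-implies-rule on 2]
5. not Box not Box (p1 and not p2), u   [neg-implies-rule on 2]
6. p3, u   [neg-implies-rule on 3]
7. not p2, u   [neg-implies-rule on 3]
8. not (p1 and not p2), v   [neg-Box-rule on 4: fresh world v, uRv]
9. p2, v   [neg-and-rule on 8 (branches; this branch)]
10. Box (p1 and not p2), w   [neg-Box-rule on 5: fresh world w, uRw]
11. p1 and not p2, u   [Box-rule on 10 via wRu]
12. p1, u   [and-rule on 11]
13. p1 and not p2, v   [Box-rule on 10 via wRv]
14. p1, v   [and-rule on 13]
15. not p2, v   [and-rule on 13]
Accessibility: uRu, uRv, uRw, vRu, vRv, vRw, wRu, wRv, wRw
Branch closes: p2 and not p2 both at v.
Every branch closes (one shown): valid in S5.
S4-tableau for the negation not ((not Box (p1 and not p2) implies Box not Box (p1 and not p2)) or (p3 implies p2)):
1. not ((not Box (p1 and not p2) implies Box not Box (p1 and not p2)) or (p3 implies p2)), u
2. not (not Box (p1 and not p2) implies Box not Box (p1 and not p2)), u   [neg-or-rule on 1]
3. not (p3 implies p2), u   [neg-or-rule on 1]
4. not Box (p1 and not p2), u   [neg-implies-rule on 2]
5. not Box not Box (p1 and not p2), u   [neg-implies-rule on 2]
6. p3, u   [neg-implies-rule on 3]
7. not p2, u   [neg-implies-rule on 3]
8. not (p1 and not p2), v   [neg-Box-rule on 4: fresh world v, uRv]
9. p2, v   [neg-and-rule on 8 (branches; this branch)]
10. Box (p1 and not p2), w   [neg-Box-rule on 5: fresh world w, uRw]
11. p1 and not p2, w   [Box-rule on 10 via wRw]
12. p1, w   [and-rule on 11]
13. not p2, w   [and-rule on 11]
Accessibility: uRu, uRv, uRw, vRv, wRw
Complete open branch: countermodel on an S4-frame, so not valid in S4, nor in K, T (the same frame is also a K-frame and a T-frame).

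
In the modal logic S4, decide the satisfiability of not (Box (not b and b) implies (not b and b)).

Unsatisfiable (every branch closes)

1. not (Box (not b and b) implies (not b and b)), w0
2. Box (not b and b), w0   [neg-implies-rule on 1]
3. not (not b and b), w0   [neg-implies-rule on 1]
4. not b and b, w0   [Box-rule on 2 via w0Rw0]
5. not b, w0   [and-rule on 4]
6. b, w0   [and-rule on 4]
Accessibility: w0Rw0
Branch closes: b and not b both at w0.
All branches of the tableau close; one closing branch shown above.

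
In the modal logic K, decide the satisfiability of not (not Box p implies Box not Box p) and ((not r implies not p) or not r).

Satisfiable (open branch found)

1. not (not Box p implies Box not Box p) and ((not r implies not p) or not r), u
2. not (not Box p implies Box not Box p), u
3. (not r implies not p) or not r, u
4. not Box p, u
5. not Box not Box p, u
6. not r, u
7. not p, v
8. Box p, w
Accessibility: uRv, uRw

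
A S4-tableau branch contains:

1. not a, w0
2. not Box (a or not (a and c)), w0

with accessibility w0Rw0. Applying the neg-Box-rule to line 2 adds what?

a fresh world w1 with w0Rw1, and not (a or not (a and c)) at w1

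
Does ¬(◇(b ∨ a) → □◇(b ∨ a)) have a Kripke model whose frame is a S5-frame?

Unsatisfiable (every branch closes)

1. ¬(◇(b ∨ a) → □◇(b ∨ a)), w0
2. ◇(b ∨ a), w0
3. ¬□◇(b ∨ a), w0
4. b ∨ a, w1
5. a, w1
6. ¬◇(b ∨ a), w2
7. ¬(b ∨ a), w0
8. ¬b, w0
9. ¬a, w0
10. ¬(b ∨ a), w1
11. ¬b, w1
12. ¬a, w1
Accessibility: w0Rw0, w0Rw1, w0Rw2, w1Rw0, w1Rw1, w1Rw2, w2Rw0, w2Rw1, w2Rw2
Branch closes: a and ¬a both at w1.
(One branch shown.) All branches close.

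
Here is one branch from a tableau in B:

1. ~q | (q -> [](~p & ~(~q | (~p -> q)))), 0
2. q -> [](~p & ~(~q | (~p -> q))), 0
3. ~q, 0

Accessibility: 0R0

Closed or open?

No world carries both an atom and its negation.

Open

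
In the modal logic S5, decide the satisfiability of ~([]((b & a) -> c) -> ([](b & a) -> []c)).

1. ~([]((b & a) -> c) -> ([](b & a) -> []c)), w0
2. []((b & a) -> c), w0
3. ~([](b & a) -> []c), w0
4. [](b & a), w0
5. ~[]c, w0
6. (b & a) -> c, w0
7. b & a, w0
8. b, w0
9. a, w0
10. c, w0
11. ~c, w1
12. (b & a) -> c, w1
13. b & a, w1
14. b, w1
15. a, w1
16. ~(b & a), w1
17. ~a, w1
Accessibility: w0Rw0, w0Rw1, w1Rw0, w1Rw1
Branch closes: a and ~a both at w1.
Every branch closes; the branch above is one of them.

No, unsatisfiable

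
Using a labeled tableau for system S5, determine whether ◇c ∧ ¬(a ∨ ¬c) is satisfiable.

Yes, satisfiable

1. ◇c ∧ ¬(a ∨ ¬c), u
2. ◇c, u   [∧-rule on 1]
3. ¬(a ∨ ¬c), u   [∧-rule on 1]
4. ¬a, u   [¬∨-rule on 3]
5. c, u   [¬∨-rule on 3]
6. c, v   [◇-rule on 2: fresh world v, uRv]
Accessibility: uRu, uRv, vRu, vRv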